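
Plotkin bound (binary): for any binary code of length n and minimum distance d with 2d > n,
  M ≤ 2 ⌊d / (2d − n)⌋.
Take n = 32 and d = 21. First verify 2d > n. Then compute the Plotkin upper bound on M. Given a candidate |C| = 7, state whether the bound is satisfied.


Plotkin bound M ≤ 4; given |C| = 7 > bound (violated).

Check applicability: 2d = 42, n = 32.
2d − n = 10 > 0, so Plotkin applies.
Compute d/(2d−n) = 21/10 ≈ 2.1000.
⌊d/(2d−n)⌋ = 2.
Plotkin bound: M ≤ 2·2 = 4.
Given |C| = 7, check: VIOLATED.
This |C| is above the Plotkin bound, so no binary code with n = 32, d = 21 and 7 codewords exists.


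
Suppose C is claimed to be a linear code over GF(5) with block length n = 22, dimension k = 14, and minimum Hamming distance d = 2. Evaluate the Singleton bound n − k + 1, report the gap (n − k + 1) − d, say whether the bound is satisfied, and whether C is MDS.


Singleton RHS = n − k + 1 = 9, slack = 7, bound satisfied, not MDS.

Singleton bound: d ≤ n − k + 1.
Here n = 22, k = 14, so n − k + 1 = 9.
Given d = 2, check d ≤ 9: YES.
Slack = (n − k + 1) − d = 7.
The code is NOT MDS (slack = 7 > 0).
Description: the claimed parameters are [22, 14, 2]_5; such a code would be non-MDS.


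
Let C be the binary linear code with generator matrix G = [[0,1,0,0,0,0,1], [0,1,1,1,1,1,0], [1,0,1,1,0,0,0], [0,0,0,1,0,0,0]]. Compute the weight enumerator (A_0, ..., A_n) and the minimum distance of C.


Weight distribution: A_0 = 1, A_1 = 1, A_2 = 2, A_3 = 2, A_4 = 5, A_5 = 5. Minimum distance d = 1.

Enumerate all 2^4 = 16 messages m ∈ F_2^4.
For each, compute codeword c = mG in F_2^7, then tally its weight.
  m = 0000 → c = 0000000, weight = 0.
  m = 1000 → c = 0100001, weight = 2.
  m = 0100 → c = 0111110, weight = 5.
  m = 1100 → c = 0011111, weight = 5.
  m = 0010 → c = 1011000, weight = 3.
  m = 1010 → c = 1111001, weight = 5.
  m = 0110 → c = 1100110, weight = 4.
  m = 1110 → c = 1000111, weight = 4.
  m = 0001 → c = 0001000, weight = 1.
  m = 1001 → c = 0101001, weight = 3.
  m = 0101 → c = 0110110, weight = 4.
  m = 1101 → c = 0010111, weight = 4.
  m = 0011 → c = 1010000, weight = 2.
  m = 1011 → c = 1110001, weight = 4.
  m = 0111 → c = 1101110, weight = 5.
  m = 1111 → c = 1001111, weight = 5.
Tally weights:
  weight 0: 1 codewords.
  weight 1: 1 codewords.
  weight 2: 2 codewords.
  weight 3: 2 codewords.
  weight 4: 5 codewords.
  weight 5: 5 codewords.
Minimum distance d = smallest w > 0 with A_w > 0 = 1.
Sanity: Σ A_w = 16 = 2^4 = 16 ✓.


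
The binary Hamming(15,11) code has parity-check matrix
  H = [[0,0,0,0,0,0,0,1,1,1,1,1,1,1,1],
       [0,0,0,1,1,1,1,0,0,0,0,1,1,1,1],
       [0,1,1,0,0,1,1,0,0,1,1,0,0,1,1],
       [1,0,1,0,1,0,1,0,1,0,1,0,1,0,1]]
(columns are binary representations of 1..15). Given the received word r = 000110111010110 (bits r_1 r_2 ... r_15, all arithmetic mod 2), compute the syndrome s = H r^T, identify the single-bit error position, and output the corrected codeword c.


s = (1, 1, 1, 1)^T, error position = 15, corrected codeword c = 000110111010111

Compute s = H r^T mod 2 one row at a time:
  s_1 = 1 + 1 + 0 + 1 + 0 + 1 + 1 + 0 = 5 ≡ 1 (mod 2).
  s_2 = 1 + 1 + 0 + 1 + 0 + 1 + 1 + 0 = 5 ≡ 1 (mod 2).
  s_3 = 0 + 0 + 0 + 1 + 0 + 1 + 1 + 0 = 3 ≡ 1 (mod 2).
  s_4 = 0 + 0 + 1 + 1 + 1 + 1 + 1 + 0 = 5 ≡ 1 (mod 2).
s = (1, 1, 1, 1)^T — this equals column 15 of H (binary 1111), so error is at position 15.
Correct: flip bit 15 of r = 000110111010110 to get c = 000110111010111.


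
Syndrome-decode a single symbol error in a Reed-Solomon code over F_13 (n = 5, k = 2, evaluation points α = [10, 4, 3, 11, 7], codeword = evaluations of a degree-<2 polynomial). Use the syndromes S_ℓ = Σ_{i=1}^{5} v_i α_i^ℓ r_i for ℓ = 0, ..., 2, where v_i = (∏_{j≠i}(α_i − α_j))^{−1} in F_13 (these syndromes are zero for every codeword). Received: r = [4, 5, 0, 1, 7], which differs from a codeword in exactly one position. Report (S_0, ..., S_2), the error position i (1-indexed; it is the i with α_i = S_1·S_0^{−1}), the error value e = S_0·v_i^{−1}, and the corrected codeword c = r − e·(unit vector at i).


S = (2, 7, 5), error at position 1, error magnitude e = 8, c = [9, 5, 0, 1, 7].

Step 1: column multipliers v_i = (∏_{j≠i}(α_i − α_j))^{−1} mod 13.
  i = 1 (α = 10): (10−4)(10−3)(10−11)(10−7) = 6·7·(−1)·3 = −126 ≡ 4, so v_1 = 4^{−1} = 10 (mod 13).
  i = 2 (α = 4): (4−10)(4−3)(4−11)(4−7) = (−6)·1·(−7)·(−3) = −126 ≡ 4, so v_2 = 4^{−1} = 10 (mod 13).
  i = 3 (α = 3): (3−10)(3−4)(3−11)(3−7) = (−7)·(−1)·(−8)·(−4) = 224 ≡ 3, so v_3 = 3^{−1} = 9 (mod 13).
  i = 4 (α = 11): (11−10)(11−4)(11−3)(11−7) = 1·7·8·4 = 224 ≡ 3, so v_4 = 3^{−1} = 9 (mod 13).
  i = 5 (α = 7): (7−10)(7−4)(7−3)(7−11) = (−3)·3·4·(−4) = 144 ≡ 1, so v_5 = 1^{−1} = 1 (mod 13).
  v = [10, 10, 9, 9, 1].
Step 2: syndromes of r = [4, 5, 0, 1, 7] (all sums mod 13).
  S_0 = Σ v_i r_i = 10·4 + 10·5 + 9·0 + 9·1 + 1·7 = 106 ≡ 2.
  S_1 = Σ v_i α_i r_i = 10·10·4 + 10·4·5 + 9·3·0 + 9·11·1 + 1·7·7 = 748 ≡ 7.
  α_i^2 mod 13 = [9, 3, 9, 4, 10].
  S_2 = Σ v_i α_i^2 r_i = 10·9·4 + 10·3·5 + 9·9·0 + 9·4·1 + 1·10·7 = 616 ≡ 5.
  S = (2, 7, 5) ≠ 0, so r is not a codeword (an error is present).
Step 3: locate the error. For a single error e at position i, S_ℓ = v_i·e·α_i^ℓ, so α_err = S_1/S_0.
  S_0^{−1} = 2^{−1} = 7 (mod 13), so α_err = 7·7 = 49 ≡ 10 = α_1. Error position i = 1.
  Consistency check: S_2/S_1 = 5·2 = 10 ≡ 10 = α_err ✓ (single-error assumption holds).
Step 4: error magnitude e = S_0/v_1 = S_0·∏_{j≠1}(α_1 − α_j) = 2·4 = 8 ≡ 8 (mod 13).
Step 5: correct position 1: c_1 = r_1 − e = 4 − 8 ≡ 9 (mod 13). Hence c = [9, 5, 0, 1, 7].
  Check: interpolating c through the α_i gives m(x) = 11 + 5·x (degree < 2) with m(α_i) = c_i for every i, so c is indeed a codeword.


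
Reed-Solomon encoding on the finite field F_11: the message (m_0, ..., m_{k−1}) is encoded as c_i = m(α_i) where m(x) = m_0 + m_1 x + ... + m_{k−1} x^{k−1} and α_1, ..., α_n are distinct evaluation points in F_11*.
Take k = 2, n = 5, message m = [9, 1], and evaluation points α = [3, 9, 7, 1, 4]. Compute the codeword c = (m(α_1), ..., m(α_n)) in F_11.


c = [1, 7, 5, 10, 2]

Message polynomial: m(x) = 9 + 1·x (mod 11).
For each evaluation point α_i, compute m(α_i) mod 11:
  α_1 = 3: Horner steps 1 → 1, so m(3) = 1.
  α_2 = 9: Horner steps 1 → 7, so m(9) = 7.
  α_3 = 7: Horner steps 1 → 5, so m(7) = 5.
  α_4 = 1: Horner steps 1 → 10, so m(1) = 10.
  α_5 = 4: Horner steps 1 → 2, so m(4) = 2.
Codeword c = [1, 7, 5, 10, 2] ∈ F_11^5.


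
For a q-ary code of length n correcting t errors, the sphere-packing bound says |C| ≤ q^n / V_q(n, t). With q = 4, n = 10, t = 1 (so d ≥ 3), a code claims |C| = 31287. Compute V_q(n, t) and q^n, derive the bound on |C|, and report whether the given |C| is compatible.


V_q(n, t) = 31, q^n = 1048576, Hamming bound = 33825, |C| = 31287 ≤ bound (satisfied).

Step 1: Compute V_q(n, t) = Σ_{j=0}^1 C(n, j) (q−1)^j.
  j = 0: C(10,0)·(3)^0 = 1·1 = 1.
  j = 1: C(10,1)·(3)^1 = 10·3 = 30.
  V_q(n, t) = 1 + 30 = 31.
Step 2: q^n = 4^10 = 1048576.
Step 3: Hamming bound ⌊q^n / V_q(n,t)⌋ = ⌊1048576/31⌋ = 33825.
Step 4: Compare |C| = 31287 to 33825: satisfied.
The claimed |C| lies below the Hamming bound.


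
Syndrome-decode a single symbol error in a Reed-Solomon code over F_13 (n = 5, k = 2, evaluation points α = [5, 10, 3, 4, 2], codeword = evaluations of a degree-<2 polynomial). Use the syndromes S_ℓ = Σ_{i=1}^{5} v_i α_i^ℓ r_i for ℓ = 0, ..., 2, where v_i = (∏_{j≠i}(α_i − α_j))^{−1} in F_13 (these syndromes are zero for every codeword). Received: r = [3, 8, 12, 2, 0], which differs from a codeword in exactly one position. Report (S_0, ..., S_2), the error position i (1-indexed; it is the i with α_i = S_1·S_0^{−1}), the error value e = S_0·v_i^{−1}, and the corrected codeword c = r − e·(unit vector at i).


S = (2, 6, 5), error at position 3, error magnitude e = 11, c = [3, 8, 1, 2, 0].

Step 1: column multipliers v_i = (∏_{j≠i}(α_i − α_j))^{−1} mod 13.
  i = 1 (α = 5): (5−10)(5−3)(5−4)(5−2) = (−5)·2·1·3 = −30 ≡ 9, so v_1 = 9^{−1} = 3 (mod 13).
  i = 2 (α = 10): (10−5)(10−3)(10−4)(10−2) = 5·7·6·8 = 1680 ≡ 3, so v_2 = 3^{−1} = 9 (mod 13).
  i = 3 (α = 3): (3−5)(3−10)(3−4)(3−2) = (−2)·(−7)·(−1)·1 = −14 ≡ 12, so v_3 = 12^{−1} = 12 (mod 13).
  i = 4 (α = 4): (4−5)(4−10)(4−3)(4−2) = (−1)·(−6)·1·2 = 12 ≡ 12, so v_4 = 12^{−1} = 12 (mod 13).
  i = 5 (α = 2): (2−5)(2−10)(2−3)(2−4) = (−3)·(−8)·(−1)·(−2) = 48 ≡ 9, so v_5 = 9^{−1} = 3 (mod 13).
  v = [3, 9, 12, 12, 3].
Step 2: syndromes of r = [3, 8, 12, 2, 0] (all sums mod 13).
  S_0 = Σ v_i r_i = 3·3 + 9·8 + 12·12 + 12·2 + 3·0 = 249 ≡ 2.
  S_1 = Σ v_i α_i r_i = 3·5·3 + 9·10·8 + 12·3·12 + 12·4·2 + 3·2·0 = 1293 ≡ 6.
  α_i^2 mod 13 = [12, 9, 9, 3, 4].
  S_2 = Σ v_i α_i^2 r_i = 3·12·3 + 9·9·8 + 12·9·12 + 12·3·2 + 3·4·0 = 2124 ≡ 5.
  S = (2, 6, 5) ≠ 0, so r is not a codeword (an error is present).
Step 3: locate the error. For a single error e at position i, S_ℓ = v_i·e·α_i^ℓ, so α_err = S_1/S_0.
  S_0^{−1} = 2^{−1} = 7 (mod 13), so α_err = 6·7 = 42 ≡ 3 = α_3. Error position i = 3.
  Consistency check: S_2/S_1 = 5·11 = 55 ≡ 3 = α_err ✓ (single-error assumption holds).
Step 4: error magnitude e = S_0/v_3 = S_0·∏_{j≠3}(α_3 − α_j) = 2·12 = 24 ≡ 11 (mod 13).
Step 5: correct position 3: c_3 = r_3 − e = 12 − 11 ≡ 1 (mod 13). Hence c = [3, 8, 1, 2, 0].
  Check: interpolating c through the α_i gives m(x) = 11 + 1·x (degree < 2) with m(α_i) = c_i for every i, so c is indeed a codeword.


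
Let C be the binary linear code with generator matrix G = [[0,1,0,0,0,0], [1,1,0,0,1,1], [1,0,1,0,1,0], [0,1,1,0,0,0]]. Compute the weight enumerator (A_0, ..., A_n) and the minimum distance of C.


Weight distribution: A_0 = 1, A_1 = 3, A_2 = 4, A_3 = 4, A_4 = 3, A_5 = 1. Minimum distance d = 1.

Enumerate all 2^4 = 16 messages m ∈ F_2^4.
For each, compute codeword c = mG in F_2^6, then tally its weight.
  m = 0000 → c = 000000, weight = 0.
  m = 1000 → c = 010000, weight = 1.
  m = 0100 → c = 110011, weight = 4.
  m = 1100 → c = 100011, weight = 3.
  m = 0010 → c = 101010, weight = 3.
  m = 1010 → c = 111010, weight = 4.
  m = 0110 → c = 011001, weight = 3.
  m = 1110 → c = 001001, weight = 2.
  m = 0001 → c = 011000, weight = 2.
  m = 1001 → c = 001000, weight = 1.
  m = 0101 → c = 101011, weight = 4.
  m = 1101 → c = 111011, weight = 5.
  m = 0011 → c = 110010, weight = 3.
  m = 1011 → c = 100010, weight = 2.
  m = 0111 → c = 000001, weight = 1.
  m = 1111 → c = 010001, weight = 2.
Tally weights:
  weight 0: 1 codewords.
  weight 1: 3 codewords.
  weight 2: 4 codewords.
  weight 3: 4 codewords.
  weight 4: 3 codewords.
  weight 5: 1 codewords.
Minimum distance d = smallest w > 0 with A_w > 0 = 1.
Sanity: Σ A_w = 16 = 2^4 = 16 ✓.


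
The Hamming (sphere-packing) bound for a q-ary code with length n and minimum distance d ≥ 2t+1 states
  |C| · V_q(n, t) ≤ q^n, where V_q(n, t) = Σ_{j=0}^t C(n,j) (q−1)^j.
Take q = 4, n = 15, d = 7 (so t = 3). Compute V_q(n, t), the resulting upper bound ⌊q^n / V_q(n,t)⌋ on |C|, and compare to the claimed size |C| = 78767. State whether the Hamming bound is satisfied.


V_q(n, t) = 13276, q^n = 1073741824, Hamming bound = 80878, |C| = 78767 ≤ bound (satisfied).

Step 1: Compute V_q(n, t) = Σ_{j=0}^3 C(n, j) (q−1)^j.
  j = 0: C(15,0)·(3)^0 = 1·1 = 1.
  j = 1: C(15,1)·(3)^1 = 15·3 = 45.
  j = 2: C(15,2)·(3)^2 = 105·9 = 945.
  j = 3: C(15,3)·(3)^3 = 455·27 = 12285.
  V_q(n, t) = 1 + 45 + 945 + 12285 = 13276.
Step 2: q^n = 4^15 = 1073741824.
Step 3: Hamming bound ⌊q^n / V_q(n,t)⌋ = ⌊1073741824/13276⌋ = 80878.
Step 4: Compare |C| = 78767 to 80878: satisfied.
The claimed |C| lies below the Hamming bound.


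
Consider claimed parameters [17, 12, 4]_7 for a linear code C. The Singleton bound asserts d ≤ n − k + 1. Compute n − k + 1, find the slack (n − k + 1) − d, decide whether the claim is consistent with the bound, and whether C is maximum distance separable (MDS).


Singleton RHS = n − k + 1 = 6, slack = 2, bound satisfied, not MDS.

Singleton bound: d ≤ n − k + 1.
Here n = 17, k = 12, so n − k + 1 = 6.
Given d = 4, check d ≤ 6: YES.
Slack = (n − k + 1) − d = 2.
The code is NOT MDS (slack = 2 > 0).
Description: the claimed parameters are [17, 12, 4]_7; such a code would be non-MDS.


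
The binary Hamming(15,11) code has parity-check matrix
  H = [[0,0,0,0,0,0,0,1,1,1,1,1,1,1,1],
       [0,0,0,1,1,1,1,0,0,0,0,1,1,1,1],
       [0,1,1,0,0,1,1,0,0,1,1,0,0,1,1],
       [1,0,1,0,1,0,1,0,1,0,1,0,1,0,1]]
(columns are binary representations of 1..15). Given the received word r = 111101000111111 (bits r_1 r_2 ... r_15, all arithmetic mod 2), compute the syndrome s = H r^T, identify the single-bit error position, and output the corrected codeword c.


s = (0, 0, 1, 1)^T, error position = 3, corrected codeword c = 110101000111111

Compute s = H r^T mod 2 one row at a time:
  s_1 = 0 + 0 + 1 + 1 + 1 + 1 + 1 + 1 = 6 ≡ 0 (mod 2).
  s_2 = 1 + 0 + 1 + 0 + 1 + 1 + 1 + 1 = 6 ≡ 0 (mod 2).
  s_3 = 1 + 1 + 1 + 0 + 1 + 1 + 1 + 1 = 7 ≡ 1 (mod 2).
  s_4 = 1 + 1 + 0 + 0 + 0 + 1 + 1 + 1 = 5 ≡ 1 (mod 2).
s = (0, 0, 1, 1)^T — this equals column 3 of H (binary 0011), so error is at position 3.
Correct: flip bit 3 of r = 111101000111111 to get c = 110101000111111.


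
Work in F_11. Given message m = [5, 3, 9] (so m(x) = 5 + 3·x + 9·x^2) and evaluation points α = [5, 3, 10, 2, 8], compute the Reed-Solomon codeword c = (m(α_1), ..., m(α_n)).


c = [3, 7, 0, 3, 0]

Message polynomial: m(x) = 5 + 3·x + 9·x^2 (mod 11).
For each evaluation point α_i, compute m(α_i) mod 11:
  α_1 = 5: Horner steps 9 → 4 → 3, so m(5) = 3.
  α_2 = 3: Horner steps 9 → 8 → 7, so m(3) = 7.
  α_3 = 10: Horner steps 9 → 5 → 0, so m(10) = 0.
  α_4 = 2: Horner steps 9 → 10 → 3, so m(2) = 3.
  α_5 = 8: Horner steps 9 → 9 → 0, so m(8) = 0.
Codeword c = [3, 7, 0, 3, 0] ∈ F_11^5.


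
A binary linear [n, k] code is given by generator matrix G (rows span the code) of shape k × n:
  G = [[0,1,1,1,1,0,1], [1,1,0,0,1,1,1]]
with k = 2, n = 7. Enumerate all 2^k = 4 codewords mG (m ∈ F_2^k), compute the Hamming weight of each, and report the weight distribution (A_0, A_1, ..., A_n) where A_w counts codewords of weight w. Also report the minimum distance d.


Weight distribution: A_0 = 1, A_4 = 1, A_5 = 2. Minimum distance d = 4.

Enumerate all 2^2 = 4 messages m ∈ F_2^2.
For each, compute codeword c = mG in F_2^7, then tally its weight.
  m = 00 → c = 0000000, weight = 0.
  m = 10 → c = 0111101, weight = 5.
  m = 01 → c = 1100111, weight = 5.
  m = 11 → c = 1011010, weight = 4.
Tally weights:
  weight 0: 1 codewords.
  weight 4: 1 codewords.
  weight 5: 2 codewords.
Minimum distance d = smallest w > 0 with A_w > 0 = 4.
Sanity: Σ A_w = 4 = 2^2 = 4 ✓.


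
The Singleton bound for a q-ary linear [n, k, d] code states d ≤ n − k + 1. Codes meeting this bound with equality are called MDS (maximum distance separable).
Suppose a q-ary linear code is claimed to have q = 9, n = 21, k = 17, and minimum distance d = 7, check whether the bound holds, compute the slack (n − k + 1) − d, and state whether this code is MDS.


Singleton RHS = n − k + 1 = 5, slack = -2, bound violated (no such code; not MDS).

Singleton bound: d ≤ n − k + 1.
Here n = 21, k = 17, so n − k + 1 = 5.
Given d = 7, check d ≤ 5: NO.
Slack = (n − k + 1) − d = -2.
The slack is negative: d = 7 exceeds n − k + 1 = 5 by 2, so the Singleton bound is violated and no linear [21, 17, 7]_9 code can exist. In particular it is not MDS (MDS requires d = n − k + 1 exactly).
Description: the claimed parameters are [21, 17, 7]_9; such a code would be impossible (violates the Singleton bound).


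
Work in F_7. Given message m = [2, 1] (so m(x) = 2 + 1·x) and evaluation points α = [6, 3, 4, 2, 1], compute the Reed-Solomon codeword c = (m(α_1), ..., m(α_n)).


c = [1, 5, 6, 4, 3]

Message polynomial: m(x) = 2 + 1·x (mod 7).
For each evaluation point α_i, compute m(α_i) mod 7:
  α_1 = 6: Horner steps 1 → 1, so m(6) = 1.
  α_2 = 3: Horner steps 1 → 5, so m(3) = 5.
  α_3 = 4: Horner steps 1 → 6, so m(4) = 6.
  α_4 = 2: Horner steps 1 → 4, so m(2) = 4.
  α_5 = 1: Horner steps 1 → 3, so m(1) = 3.
Codeword c = [1, 5, 6, 4, 3] ∈ F_7^5.


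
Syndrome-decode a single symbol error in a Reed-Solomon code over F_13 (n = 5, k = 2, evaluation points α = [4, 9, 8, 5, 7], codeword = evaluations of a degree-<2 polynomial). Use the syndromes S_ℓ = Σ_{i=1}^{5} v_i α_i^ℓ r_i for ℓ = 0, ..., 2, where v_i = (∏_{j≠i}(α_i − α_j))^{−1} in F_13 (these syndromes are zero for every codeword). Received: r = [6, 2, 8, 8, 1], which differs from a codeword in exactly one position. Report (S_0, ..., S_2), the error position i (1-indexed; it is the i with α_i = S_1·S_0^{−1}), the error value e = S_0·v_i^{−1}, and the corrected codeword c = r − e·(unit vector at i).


S = (4, 7, 9), error at position 4, error magnitude e = 8, c = [6, 2, 8, 0, 1].

Step 1: column multipliers v_i = (∏_{j≠i}(α_i − α_j))^{−1} mod 13.
  i = 1 (α = 4): (4−9)(4−8)(4−5)(4−7) = (−5)·(−4)·(−1)·(−3) = 60 ≡ 8, so v_1 = 8^{−1} = 5 (mod 13).
  i = 2 (α = 9): (9−4)(9−8)(9−5)(9−7) = 5·1·4·2 = 40 ≡ 1, so v_2 = 1^{−1} = 1 (mod 13).
  i = 3 (α = 8): (8−4)(8−9)(8−5)(8−7) = 4·(−1)·3·1 = −12 ≡ 1, so v_3 = 1^{−1} = 1 (mod 13).
  i = 4 (α = 5): (5−4)(5−9)(5−8)(5−7) = 1·(−4)·(−3)·(−2) = −24 ≡ 2, so v_4 = 2^{−1} = 7 (mod 13).
  i = 5 (α = 7): (7−4)(7−9)(7−8)(7−5) = 3·(−2)·(−1)·2 = 12 ≡ 12, so v_5 = 12^{−1} = 12 (mod 13).
  v = [5, 1, 1, 7, 12].
Step 2: syndromes of r = [6, 2, 8, 8, 1] (all sums mod 13).
  S_0 = Σ v_i r_i = 5·6 + 1·2 + 1·8 + 7·8 + 12·1 = 108 ≡ 4.
  S_1 = Σ v_i α_i r_i = 5·4·6 + 1·9·2 + 1·8·8 + 7·5·8 + 12·7·1 = 566 ≡ 7.
  α_i^2 mod 13 = [3, 3, 12, 12, 10].
  S_2 = Σ v_i α_i^2 r_i = 5·3·6 + 1·3·2 + 1·12·8 + 7·12·8 + 12·10·1 = 984 ≡ 9.
  S = (4, 7, 9) ≠ 0, so r is not a codeword (an error is present).
Step 3: locate the error. For a single error e at position i, S_ℓ = v_i·e·α_i^ℓ, so α_err = S_1/S_0.
  S_0^{−1} = 4^{−1} = 10 (mod 13), so α_err = 7·10 = 70 ≡ 5 = α_4. Error position i = 4.
  Consistency check: S_2/S_1 = 9·2 = 18 ≡ 5 = α_err ✓ (single-error assumption holds).
Step 4: error magnitude e = S_0/v_4 = S_0·∏_{j≠4}(α_4 − α_j) = 4·2 = 8 ≡ 8 (mod 13).
Step 5: correct position 4: c_4 = r_4 − e = 8 − 8 ≡ 0 (mod 13). Hence c = [6, 2, 8, 0, 1].
  Check: interpolating c through the α_i gives m(x) = 4 + 7·x (degree < 2) with m(α_i) = c_i for every i, so c is indeed a codeword.


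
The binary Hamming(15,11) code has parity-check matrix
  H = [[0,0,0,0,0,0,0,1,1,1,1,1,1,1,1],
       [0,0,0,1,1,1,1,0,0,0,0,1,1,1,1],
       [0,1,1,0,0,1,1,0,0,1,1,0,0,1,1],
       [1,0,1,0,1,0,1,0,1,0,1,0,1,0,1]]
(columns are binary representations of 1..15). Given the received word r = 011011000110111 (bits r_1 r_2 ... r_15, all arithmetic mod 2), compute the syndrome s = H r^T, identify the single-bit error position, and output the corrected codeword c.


s = (1, 1, 1, 1)^T, error position = 15, corrected codeword c = 011011000110110

Compute s = H r^T mod 2 one row at a time:
  s_1 = 0 + 0 + 1 + 1 + 0 + 1 + 1 + 1 = 5 ≡ 1 (mod 2).
  s_2 = 0 + 1 + 1 + 0 + 0 + 1 + 1 + 1 = 5 ≡ 1 (mod 2).
  s_3 = 1 + 1 + 1 + 0 + 1 + 1 + 1 + 1 = 7 ≡ 1 (mod 2).
  s_4 = 0 + 1 + 1 + 0 + 0 + 1 + 1 + 1 = 5 ≡ 1 (mod 2).
s = (1, 1, 1, 1)^T — this equals column 15 of H (binary 1111), so error is at position 15.
Correct: flip bit 15 of r = 011011000110111 to get c = 011011000110110.


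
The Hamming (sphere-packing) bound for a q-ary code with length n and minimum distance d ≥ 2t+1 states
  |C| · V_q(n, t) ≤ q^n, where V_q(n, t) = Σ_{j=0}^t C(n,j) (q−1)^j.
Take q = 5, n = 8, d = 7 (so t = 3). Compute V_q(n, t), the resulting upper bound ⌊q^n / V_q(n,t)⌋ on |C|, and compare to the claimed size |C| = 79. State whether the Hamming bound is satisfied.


V_q(n, t) = 4065, q^n = 390625, Hamming bound = 96, |C| = 79 ≤ bound (satisfied).

Step 1: Compute V_q(n, t) = Σ_{j=0}^3 C(n, j) (q−1)^j.
  j = 0: C(8,0)·(4)^0 = 1·1 = 1.
  j = 1: C(8,1)·(4)^1 = 8·4 = 32.
  j = 2: C(8,2)·(4)^2 = 28·16 = 448.
  j = 3: C(8,3)·(4)^3 = 56·64 = 3584.
  V_q(n, t) = 1 + 32 + 448 + 3584 = 4065.
Step 2: q^n = 5^8 = 390625.
Step 3: Hamming bound ⌊q^n / V_q(n,t)⌋ = ⌊390625/4065⌋ = 96.
Step 4: Compare |C| = 79 to 96: satisfied.
The claimed |C| lies below the Hamming bound.


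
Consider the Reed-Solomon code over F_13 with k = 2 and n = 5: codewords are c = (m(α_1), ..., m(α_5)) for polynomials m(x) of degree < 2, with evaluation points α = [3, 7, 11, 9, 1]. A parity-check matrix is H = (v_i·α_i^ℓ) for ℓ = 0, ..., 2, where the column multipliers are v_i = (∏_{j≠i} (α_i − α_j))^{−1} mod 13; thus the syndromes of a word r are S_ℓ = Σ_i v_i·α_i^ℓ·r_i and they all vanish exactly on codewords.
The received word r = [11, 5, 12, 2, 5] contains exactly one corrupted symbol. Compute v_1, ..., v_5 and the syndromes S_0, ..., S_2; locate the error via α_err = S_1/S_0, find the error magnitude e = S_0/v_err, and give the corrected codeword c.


S = (11, 11, 11), error at position 5, error magnitude e = 4, c = [11, 5, 12, 2, 1].

Step 1: column multipliers v_i = (∏_{j≠i}(α_i − α_j))^{−1} mod 13.
  i = 1 (α = 3): (3−7)(3−11)(3−9)(3−1) = (−4)·(−8)·(−6)·2 = −384 ≡ 6, so v_1 = 6^{−1} = 11 (mod 13).
  i = 2 (α = 7): (7−3)(7−11)(7−9)(7−1) = 4·(−4)·(−2)·6 = 192 ≡ 10, so v_2 = 10^{−1} = 4 (mod 13).
  i = 3 (α = 11): (11−3)(11−7)(11−9)(11−1) = 8·4·2·10 = 640 ≡ 3, so v_3 = 3^{−1} = 9 (mod 13).
  i = 4 (α = 9): (9−3)(9−7)(9−11)(9−1) = 6·2·(−2)·8 = −192 ≡ 3, so v_4 = 3^{−1} = 9 (mod 13).
  i = 5 (α = 1): (1−3)(1−7)(1−11)(1−9) = (−2)·(−6)·(−10)·(−8) = 960 ≡ 11, so v_5 = 11^{−1} = 6 (mod 13).
  v = [11, 4, 9, 9, 6].
Step 2: syndromes of r = [11, 5, 12, 2, 5] (all sums mod 13).
  S_0 = Σ v_i r_i = 11·11 + 4·5 + 9·12 + 9·2 + 6·5 = 297 ≡ 11.
  S_1 = Σ v_i α_i r_i = 11·3·11 + 4·7·5 + 9·11·12 + 9·9·2 + 6·1·5 = 1883 ≡ 11.
  α_i^2 mod 13 = [9, 10, 4, 3, 1].
  S_2 = Σ v_i α_i^2 r_i = 11·9·11 + 4·10·5 + 9·4·12 + 9·3·2 + 6·1·5 = 1805 ≡ 11.
  S = (11, 11, 11) ≠ 0, so r is not a codeword (an error is present).
Step 3: locate the error. For a single error e at position i, S_ℓ = v_i·e·α_i^ℓ, so α_err = S_1/S_0.
  S_0^{−1} = 11^{−1} = 6 (mod 13), so α_err = 11·6 = 66 ≡ 1 = α_5. Error position i = 5.
  Consistency check: S_2/S_1 = 11·6 = 66 ≡ 1 = α_err ✓ (single-error assumption holds).
Step 4: error magnitude e = S_0/v_5 = S_0·∏_{j≠5}(α_5 − α_j) = 11·11 = 121 ≡ 4 (mod 13).
Step 5: correct position 5: c_5 = r_5 − e = 5 − 4 ≡ 1 (mod 13). Hence c = [11, 5, 12, 2, 1].
  Check: interpolating c through the α_i gives m(x) = 9 + 5·x (degree < 2) with m(α_i) = c_i for every i, so c is indeed a codeword.


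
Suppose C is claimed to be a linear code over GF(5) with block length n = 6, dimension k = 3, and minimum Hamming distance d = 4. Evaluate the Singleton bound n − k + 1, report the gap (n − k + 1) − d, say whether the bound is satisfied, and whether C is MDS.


Singleton RHS = n − k + 1 = 4, slack = 0, bound satisfied, MDS.

Singleton bound: d ≤ n − k + 1.
Here n = 6, k = 3, so n − k + 1 = 4.
Given d = 4, check d ≤ 4: YES.
Slack = (n − k + 1) − d = 0.
The code is MDS (slack = 0).
Description: the claimed parameters are [6, 3, 4]_5; such a code would be MDS (meets Singleton bound).


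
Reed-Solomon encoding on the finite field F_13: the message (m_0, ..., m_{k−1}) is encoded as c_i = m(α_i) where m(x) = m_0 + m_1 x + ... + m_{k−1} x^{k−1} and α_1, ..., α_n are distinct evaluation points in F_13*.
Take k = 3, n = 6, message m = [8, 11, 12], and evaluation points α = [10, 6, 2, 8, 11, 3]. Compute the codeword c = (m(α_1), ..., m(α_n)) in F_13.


c = [5, 12, 0, 6, 8, 6]

Message polynomial: m(x) = 8 + 11·x + 12·x^2 (mod 13).
For each evaluation point α_i, compute m(α_i) mod 13:
  α_1 = 10: Horner steps 12 → 1 → 5, so m(10) = 5.
  α_2 = 6: Horner steps 12 → 5 → 12, so m(6) = 12.
  α_3 = 2: Horner steps 12 → 9 → 0, so m(2) = 0.
  α_4 = 8: Horner steps 12 → 3 → 6, so m(8) = 6.
  α_5 = 11: Horner steps 12 → 0 → 8, so m(11) = 8.
  α_6 = 3: Horner steps 12 → 8 → 6, so m(3) = 6.
Codeword c = [5, 12, 0, 6, 8, 6] ∈ F_13^6.


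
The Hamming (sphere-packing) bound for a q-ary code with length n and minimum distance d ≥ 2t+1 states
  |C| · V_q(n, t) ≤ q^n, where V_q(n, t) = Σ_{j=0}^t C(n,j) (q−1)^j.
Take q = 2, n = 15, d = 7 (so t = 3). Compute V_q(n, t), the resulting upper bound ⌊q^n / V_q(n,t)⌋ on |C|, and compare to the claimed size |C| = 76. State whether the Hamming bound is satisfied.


V_q(n, t) = 576, q^n = 32768, Hamming bound = 56, |C| = 76 > bound (violated).

Step 1: Compute V_q(n, t) = Σ_{j=0}^3 C(n, j) (q−1)^j.
  j = 0: C(15,0)·(1)^0 = 1·1 = 1.
  j = 1: C(15,1)·(1)^1 = 15·1 = 15.
  j = 2: C(15,2)·(1)^2 = 105·1 = 105.
  j = 3: C(15,3)·(1)^3 = 455·1 = 455.
  V_q(n, t) = 1 + 15 + 105 + 455 = 576.
Step 2: q^n = 2^15 = 32768.
Step 3: Hamming bound ⌊q^n / V_q(n,t)⌋ = ⌊32768/576⌋ = 56.
Step 4: Compare |C| = 76 to 56: violated.
The claimed |C| lies above the Hamming bound, so no 2-ary code of length 15 with d ≥ 7 can have 76 codewords.


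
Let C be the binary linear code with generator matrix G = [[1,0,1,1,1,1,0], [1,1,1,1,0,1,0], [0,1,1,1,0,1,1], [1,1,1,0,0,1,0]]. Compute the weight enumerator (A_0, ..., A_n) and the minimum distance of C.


Weight distribution: A_0 = 1, A_1 = 1, A_2 = 2, A_3 = 2, A_4 = 5, A_5 = 5. Minimum distance d = 1.

Enumerate all 2^4 = 16 messages m ∈ F_2^4.
For each, compute codeword c = mG in F_2^7, then tally its weight.
  m = 0000 → c = 0000000, weight = 0.
  m = 1000 → c = 1011110, weight = 5.
  m = 0100 → c = 1111010, weight = 5.
  m = 1100 → c = 0100100, weight = 2.
  m = 0010 → c = 0111011, weight = 5.
  m = 1010 → c = 1100101, weight = 4.
  m = 0110 → c = 1000001, weight = 2.
  m = 1110 → c = 0011111, weight = 5.
  m = 0001 → c = 1110010, weight = 4.
  m = 1001 → c = 0101100, weight = 3.
  m = 0101 → c = 0001000, weight = 1.
  m = 1101 → c = 1010110, weight = 4.
  m = 0011 → c = 1001001, weight = 3.
  m = 1011 → c = 0010111, weight = 4.
  m = 0111 → c = 0110011, weight = 4.
  m = 1111 → c = 1101101, weight = 5.
Tally weights:
  weight 0: 1 codewords.
  weight 1: 1 codewords.
  weight 2: 2 codewords.
  weight 3: 2 codewords.
  weight 4: 5 codewords.
  weight 5: 5 codewords.
Minimum distance d = smallest w > 0 with A_w > 0 = 1.
Sanity: Σ A_w = 16 = 2^4 = 16 ✓.


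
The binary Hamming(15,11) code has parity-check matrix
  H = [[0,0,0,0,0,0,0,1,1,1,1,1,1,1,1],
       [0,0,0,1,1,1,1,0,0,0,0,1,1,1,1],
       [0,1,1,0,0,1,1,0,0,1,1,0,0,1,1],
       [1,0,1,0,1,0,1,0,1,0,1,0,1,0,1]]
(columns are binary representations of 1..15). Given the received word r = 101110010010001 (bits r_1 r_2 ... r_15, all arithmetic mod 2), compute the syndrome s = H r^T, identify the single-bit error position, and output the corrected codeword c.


s = (1, 1, 1, 1)^T, error position = 15, corrected codeword c = 101110010010000

Compute s = H r^T mod 2 one row at a time:
  s_1 = 1 + 0 + 0 + 1 + 0 + 0 + 0 + 1 = 3 ≡ 1 (mod 2).
  s_2 = 1 + 1 + 0 + 0 + 0 + 0 + 0 + 1 = 3 ≡ 1 (mod 2).
  s_3 = 0 + 1 + 0 + 0 + 0 + 1 + 0 + 1 = 3 ≡ 1 (mod 2).
  s_4 = 1 + 1 + 1 + 0 + 0 + 1 + 0 + 1 = 5 ≡ 1 (mod 2).
s = (1, 1, 1, 1)^T — this equals column 15 of H (binary 1111), so error is at position 15.
Correct: flip bit 15 of r = 101110010010001 to get c = 101110010010000.


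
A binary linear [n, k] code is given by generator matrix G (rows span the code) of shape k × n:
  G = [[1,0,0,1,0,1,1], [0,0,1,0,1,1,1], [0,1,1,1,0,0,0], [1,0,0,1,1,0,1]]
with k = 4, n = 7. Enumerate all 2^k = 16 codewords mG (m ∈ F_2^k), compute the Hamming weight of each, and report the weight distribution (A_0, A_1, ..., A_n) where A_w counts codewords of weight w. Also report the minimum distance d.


Weight distribution: A_0 = 1, A_2 = 2, A_3 = 4, A_4 = 5, A_5 = 4. Minimum distance d = 2.

Enumerate all 2^4 = 16 messages m ∈ F_2^4.
For each, compute codeword c = mG in F_2^7, then tally its weight.
  m = 0000 → c = 0000000, weight = 0.
  m = 1000 → c = 1001011, weight = 4.
  m = 0100 → c = 0010111, weight = 4.
  m = 1100 → c = 1011100, weight = 4.
  m = 0010 → c = 0111000, weight = 3.
  m = 1010 → c = 1110011, weight = 5.
  m = 0110 → c = 0101111, weight = 5.
  m = 1110 → c = 1100100, weight = 3.
  m = 0001 → c = 1001101, weight = 4.
  m = 1001 → c = 0000110, weight = 2.
  m = 0101 → c = 1011010, weight = 4.
  m = 1101 → c = 0010001, weight = 2.
  m = 0011 → c = 1110101, weight = 5.
  m = 1011 → c = 0111110, weight = 5.
  m = 0111 → c = 1100010, weight = 3.
  m = 1111 → c = 0101001, weight = 3.
Tally weights:
  weight 0: 1 codewords.
  weight 2: 2 codewords.
  weight 3: 4 codewords.
  weight 4: 5 codewords.
  weight 5: 4 codewords.
Minimum distance d = smallest w > 0 with A_w > 0 = 2.
Sanity: Σ A_w = 16 = 2^4 = 16 ✓.


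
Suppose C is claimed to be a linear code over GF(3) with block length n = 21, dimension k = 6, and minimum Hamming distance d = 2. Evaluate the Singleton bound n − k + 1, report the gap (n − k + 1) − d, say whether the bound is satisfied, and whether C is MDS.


Singleton RHS = n − k + 1 = 16, slack = 14, bound satisfied, not MDS.

Singleton bound: d ≤ n − k + 1.
Here n = 21, k = 6, so n − k + 1 = 16.
Given d = 2, check d ≤ 16: YES.
Slack = (n − k + 1) − d = 14.
The code is NOT MDS (slack = 14 > 0).
Description: the claimed parameters are [21, 6, 2]_3; such a code would be non-MDS.


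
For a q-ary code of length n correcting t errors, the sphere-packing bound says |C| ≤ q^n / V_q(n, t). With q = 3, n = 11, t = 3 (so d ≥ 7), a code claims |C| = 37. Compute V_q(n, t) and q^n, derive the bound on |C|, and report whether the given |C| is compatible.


V_q(n, t) = 1563, q^n = 177147, Hamming bound = 113, |C| = 37 ≤ bound (satisfied).

Step 1: Compute V_q(n, t) = Σ_{j=0}^3 C(n, j) (q−1)^j.
  j = 0: C(11,0)·(2)^0 = 1·1 = 1.
  j = 1: C(11,1)·(2)^1 = 11·2 = 22.
  j = 2: C(11,2)·(2)^2 = 55·4 = 220.
  j = 3: C(11,3)·(2)^3 = 165·8 = 1320.
  V_q(n, t) = 1 + 22 + 220 + 1320 = 1563.
Step 2: q^n = 3^11 = 177147.
Step 3: Hamming bound ⌊q^n / V_q(n,t)⌋ = ⌊177147/1563⌋ = 113.
Step 4: Compare |C| = 37 to 113: satisfied.
The claimed |C| lies below the Hamming bound.


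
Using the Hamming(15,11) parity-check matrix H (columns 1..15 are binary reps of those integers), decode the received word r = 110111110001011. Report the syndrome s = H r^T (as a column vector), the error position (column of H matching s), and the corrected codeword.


s = (0, 1, 1, 0)^T, error position = 6, corrected codeword c = 110110110001011

Compute s = H r^T mod 2 one row at a time:
  s_1 = 1 + 0 + 0 + 0 + 1 + 0 + 1 + 1 = 4 ≡ 0 (mod 2).
  s_2 = 1 + 1 + 1 + 1 + 1 + 0 + 1 + 1 = 7 ≡ 1 (mod 2).
  s_3 = 1 + 0 + 1 + 1 + 0 + 0 + 1 + 1 = 5 ≡ 1 (mod 2).
  s_4 = 1 + 0 + 1 + 1 + 0 + 0 + 0 + 1 = 4 ≡ 0 (mod 2).
s = (0, 1, 1, 0)^T — this equals column 6 of H (binary 0110), so error is at position 6.
Correct: flip bit 6 of r = 110111110001011 to get c = 110110110001011.


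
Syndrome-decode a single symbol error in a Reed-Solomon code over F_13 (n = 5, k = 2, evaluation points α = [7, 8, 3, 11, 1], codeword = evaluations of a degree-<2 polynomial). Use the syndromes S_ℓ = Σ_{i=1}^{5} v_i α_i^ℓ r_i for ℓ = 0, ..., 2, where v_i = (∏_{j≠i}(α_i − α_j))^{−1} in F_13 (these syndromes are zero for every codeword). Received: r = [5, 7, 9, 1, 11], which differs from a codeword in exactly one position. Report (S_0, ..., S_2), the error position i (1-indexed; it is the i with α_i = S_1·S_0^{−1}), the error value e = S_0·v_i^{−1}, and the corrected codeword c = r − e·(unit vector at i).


S = (10, 2, 3), error at position 2, error magnitude e = 3, c = [5, 4, 9, 1, 11].

Step 1: column multipliers v_i = (∏_{j≠i}(α_i − α_j))^{−1} mod 13.
  i = 1 (α = 7): (7−8)(7−3)(7−11)(7−1) = (−1)·4·(−4)·6 = 96 ≡ 5, so v_1 = 5^{−1} = 8 (mod 13).
  i = 2 (α = 8): (8−7)(8−3)(8−11)(8−1) = 1·5·(−3)·7 = −105 ≡ 12, so v_2 = 12^{−1} = 12 (mod 13).
  i = 3 (α = 3): (3−7)(3−8)(3−11)(3−1) = (−4)·(−5)·(−8)·2 = −320 ≡ 5, so v_3 = 5^{−1} = 8 (mod 13).
  i = 4 (α = 11): (11−7)(11−8)(11−3)(11−1) = 4·3·8·10 = 960 ≡ 11, so v_4 = 11^{−1} = 6 (mod 13).
  i = 5 (α = 1): (1−7)(1−8)(1−3)(1−11) = (−6)·(−7)·(−2)·(−10) = 840 ≡ 8, so v_5 = 8^{−1} = 5 (mod 13).
  v = [8, 12, 8, 6, 5].
Step 2: syndromes of r = [5, 7, 9, 1, 11] (all sums mod 13).
  S_0 = Σ v_i r_i = 8·5 + 12·7 + 8·9 + 6·1 + 5·11 = 257 ≡ 10.
  S_1 = Σ v_i α_i r_i = 8·7·5 + 12·8·7 + 8·3·9 + 6·11·1 + 5·1·11 = 1289 ≡ 2.
  α_i^2 mod 13 = [10, 12, 9, 4, 1].
  S_2 = Σ v_i α_i^2 r_i = 8·10·5 + 12·12·7 + 8·9·9 + 6·4·1 + 5·1·11 = 2135 ≡ 3.
  S = (10, 2, 3) ≠ 0, so r is not a codeword (an error is present).
Step 3: locate the error. For a single error e at position i, S_ℓ = v_i·e·α_i^ℓ, so α_err = S_1/S_0.
  S_0^{−1} = 10^{−1} = 4 (mod 13), so α_err = 2·4 = 8 ≡ 8 = α_2. Error position i = 2.
  Consistency check: S_2/S_1 = 3·7 = 21 ≡ 8 = α_err ✓ (single-error assumption holds).
Step 4: error magnitude e = S_0/v_2 = S_0·∏_{j≠2}(α_2 − α_j) = 10·12 = 120 ≡ 3 (mod 13).
Step 5: correct position 2: c_2 = r_2 − e = 7 − 3 ≡ 4 (mod 13). Hence c = [5, 4, 9, 1, 11].
  Check: interpolating c through the α_i gives m(x) = 12 + 12·x (degree < 2) with m(α_i) = c_i for every i, so c is indeed a codeword.


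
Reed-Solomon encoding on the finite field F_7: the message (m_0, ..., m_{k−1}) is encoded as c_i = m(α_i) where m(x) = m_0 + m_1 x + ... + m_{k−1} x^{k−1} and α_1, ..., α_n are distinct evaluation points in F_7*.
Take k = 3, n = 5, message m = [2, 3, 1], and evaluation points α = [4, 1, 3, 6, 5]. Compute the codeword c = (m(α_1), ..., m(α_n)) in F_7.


c = [2, 6, 6, 0, 0]

Message polynomial: m(x) = 2 + 3·x + 1·x^2 (mod 7).
For each evaluation point α_i, compute m(α_i) mod 7:
  α_1 = 4: Horner steps 1 → 0 → 2, so m(4) = 2.
  α_2 = 1: Horner steps 1 → 4 → 6, so m(1) = 6.
  α_3 = 3: Horner steps 1 → 6 → 6, so m(3) = 6.
  α_4 = 6: Horner steps 1 → 2 → 0, so m(6) = 0.
  α_5 = 5: Horner steps 1 → 1 → 0, so m(5) = 0.
Codeword c = [2, 6, 6, 0, 0] ∈ F_7^5.


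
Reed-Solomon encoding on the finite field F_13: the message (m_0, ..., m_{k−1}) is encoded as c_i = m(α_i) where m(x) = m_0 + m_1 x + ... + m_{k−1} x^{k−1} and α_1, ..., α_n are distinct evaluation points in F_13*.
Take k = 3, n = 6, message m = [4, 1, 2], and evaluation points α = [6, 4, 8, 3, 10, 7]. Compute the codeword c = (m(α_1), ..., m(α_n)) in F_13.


c = [4, 1, 10, 12, 6, 5]

Message polynomial: m(x) = 4 + 1·x + 2·x^2 (mod 13).
For each evaluation point α_i, compute m(α_i) mod 13:
  α_1 = 6: Horner steps 2 → 0 → 4, so m(6) = 4.
  α_2 = 4: Horner steps 2 → 9 → 1, so m(4) = 1.
  α_3 = 8: Horner steps 2 → 4 → 10, so m(8) = 10.
  α_4 = 3: Horner steps 2 → 7 → 12, so m(3) = 12.
  α_5 = 10: Horner steps 2 → 8 → 6, so m(10) = 6.
  α_6 = 7: Horner steps 2 → 2 → 5, so m(7) = 5.
Codeword c = [4, 1, 10, 12, 6, 5] ∈ F_13^6.


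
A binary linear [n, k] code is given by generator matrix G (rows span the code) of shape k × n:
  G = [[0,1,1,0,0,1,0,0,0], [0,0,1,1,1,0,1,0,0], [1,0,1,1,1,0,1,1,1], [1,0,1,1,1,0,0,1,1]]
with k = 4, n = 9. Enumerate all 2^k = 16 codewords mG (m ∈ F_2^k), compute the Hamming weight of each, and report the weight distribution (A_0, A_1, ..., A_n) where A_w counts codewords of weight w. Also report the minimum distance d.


Weight distribution: A_0 = 1, A_1 = 1, A_3 = 3, A_4 = 4, A_5 = 1, A_6 = 2, A_7 = 3, A_8 = 1. Minimum distance d = 1.

Enumerate all 2^4 = 16 messages m ∈ F_2^4.
For each, compute codeword c = mG in F_2^9, then tally its weight.
  m = 0000 → c = 000000000, weight = 0.
  m = 1000 → c = 011001000, weight = 3.
  m = 0100 → c = 001110100, weight = 4.
  m = 1100 → c = 010111100, weight = 5.
  m = 0010 → c = 101110111, weight = 7.
  m = 1010 → c = 110111111, weight = 8.
  m = 0110 → c = 100000011, weight = 3.
  m = 1110 → c = 111001011, weight = 6.
  m = 0001 → c = 101110011, weight = 6.
  m = 1001 → c = 110111011, weight = 7.
  m = 0101 → c = 100000111, weight = 4.
  m = 1101 → c = 111001111, weight = 7.
  m = 0011 → c = 000000100, weight = 1.
  m = 1011 → c = 011001100, weight = 4.
  m = 0111 → c = 001110000, weight = 3.
  m = 1111 → c = 010111000, weight = 4.
Tally weights:
  weight 0: 1 codewords.
  weight 1: 1 codewords.
  weight 3: 3 codewords.
  weight 4: 4 codewords.
  weight 5: 1 codewords.
  weight 6: 2 codewords.
  weight 7: 3 codewords.
  weight 8: 1 codewords.
Minimum distance d = smallest w > 0 with A_w > 0 = 1.
Sanity: Σ A_w = 16 = 2^4 = 16 ✓.


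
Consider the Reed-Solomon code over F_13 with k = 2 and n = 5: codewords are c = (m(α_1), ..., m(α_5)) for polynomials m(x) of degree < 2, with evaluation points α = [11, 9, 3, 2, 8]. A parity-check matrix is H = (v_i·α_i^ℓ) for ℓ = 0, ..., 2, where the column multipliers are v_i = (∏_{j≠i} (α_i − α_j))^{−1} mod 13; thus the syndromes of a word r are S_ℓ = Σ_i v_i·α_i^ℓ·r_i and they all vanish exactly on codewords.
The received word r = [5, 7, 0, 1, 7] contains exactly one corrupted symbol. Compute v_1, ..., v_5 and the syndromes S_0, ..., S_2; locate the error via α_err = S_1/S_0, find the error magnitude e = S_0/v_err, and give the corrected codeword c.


S = (1, 8, 12), error at position 5, error magnitude e = 12, c = [5, 7, 0, 1, 8].

Step 1: column multipliers v_i = (∏_{j≠i}(α_i − α_j))^{−1} mod 13.
  i = 1 (α = 11): (11−9)(11−3)(11−2)(11−8) = 2·8·9·3 = 432 ≡ 3, so v_1 = 3^{−1} = 9 (mod 13).
  i = 2 (α = 9): (9−11)(9−3)(9−2)(9−8) = (−2)·6·7·1 = −84 ≡ 7, so v_2 = 7^{−1} = 2 (mod 13).
  i = 3 (α = 3): (3−11)(3−9)(3−2)(3−8) = (−8)·(−6)·1·(−5) = −240 ≡ 7, so v_3 = 7^{−1} = 2 (mod 13).
  i = 4 (α = 2): (2−11)(2−9)(2−3)(2−8) = (−9)·(−7)·(−1)·(−6) = 378 ≡ 1, so v_4 = 1^{−1} = 1 (mod 13).
  i = 5 (α = 8): (8−11)(8−9)(8−3)(8−2) = (−3)·(−1)·5·6 = 90 ≡ 12, so v_5 = 12^{−1} = 12 (mod 13).
  v = [9, 2, 2, 1, 12].
Step 2: syndromes of r = [5, 7, 0, 1, 7] (all sums mod 13).
  S_0 = Σ v_i r_i = 9·5 + 2·7 + 2·0 + 1·1 + 12·7 = 144 ≡ 1.
  S_1 = Σ v_i α_i r_i = 9·11·5 + 2·9·7 + 2·3·0 + 1·2·1 + 12·8·7 = 1295 ≡ 8.
  α_i^2 mod 13 = [4, 3, 9, 4, 12].
  S_2 = Σ v_i α_i^2 r_i = 9·4·5 + 2·3·7 + 2·9·0 + 1·4·1 + 12·12·7 = 1234 ≡ 12.
  S = (1, 8, 12) ≠ 0, so r is not a codeword (an error is present).
Step 3: locate the error. For a single error e at position i, S_ℓ = v_i·e·α_i^ℓ, so α_err = S_1/S_0.
  S_0^{−1} = 1^{−1} = 1 (mod 13), so α_err = 8·1 = 8 ≡ 8 = α_5. Error position i = 5.
  Consistency check: S_2/S_1 = 12·5 = 60 ≡ 8 = α_err ✓ (single-error assumption holds).
Step 4: error magnitude e = S_0/v_5 = S_0·∏_{j≠5}(α_5 − α_j) = 1·12 = 12 ≡ 12 (mod 13).
Step 5: correct position 5: c_5 = r_5 − e = 7 − 12 ≡ 8 (mod 13). Hence c = [5, 7, 0, 1, 8].
  Check: interpolating c through the α_i gives m(x) = 3 + 12·x (degree < 2) with m(α_i) = c_i for every i, so c is indeed a codeword.
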